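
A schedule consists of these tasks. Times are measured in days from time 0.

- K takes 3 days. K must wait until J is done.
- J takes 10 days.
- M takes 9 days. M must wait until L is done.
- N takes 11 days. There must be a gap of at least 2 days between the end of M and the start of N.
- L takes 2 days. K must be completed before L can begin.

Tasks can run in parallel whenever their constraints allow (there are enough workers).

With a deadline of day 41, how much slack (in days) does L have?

Nothing blocks J, so it runs from day 0 to day 10.
K cannot begin until J (finishes day 10). It runs from day 10 to 10 + 3 = day 13.
After K (finishes day 13), L can start at day 13 and finishes at day 15.

Working backward from the deadline:
N must finish by day 41; it takes 11 days, so it must start by 41 − 11 = day 30.
M has to be done before N (must start by day 30, minus 2-day gap → day 28). That means finishing by day 28, i.e. starting by 28 − 9 = day 19.
L has to be done before M (must start by day 19). That means finishing by day 19, i.e. starting by 19 − 2 = day 17.
So L can start as early as day 13 and as late as day 17, giving 17 − 13 = 4 days of slack.

4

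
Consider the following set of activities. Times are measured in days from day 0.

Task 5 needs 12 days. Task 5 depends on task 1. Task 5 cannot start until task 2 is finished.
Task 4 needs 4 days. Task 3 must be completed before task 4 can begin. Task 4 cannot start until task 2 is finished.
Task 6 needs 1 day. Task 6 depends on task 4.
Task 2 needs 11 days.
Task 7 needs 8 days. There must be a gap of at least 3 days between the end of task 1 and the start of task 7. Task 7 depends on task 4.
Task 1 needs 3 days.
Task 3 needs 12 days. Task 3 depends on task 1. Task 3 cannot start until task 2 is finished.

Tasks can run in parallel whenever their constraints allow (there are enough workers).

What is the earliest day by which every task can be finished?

Task 2 has no prerequisites, so it starts at day 0 and finishes at day 11.
Task 1 has no prerequisites, so it starts at day 0 and finishes at day 3.
For task 5: task 1 (finishes day 3); task 2 (finishes day 11). Taking the maximum gives a start of day 11, and it finishes at 11 + 12 = day 23.
Task 3 has to wait for task 1 (finishes day 3); task 2 (finishes day 11). The latest of these is day 11, so task 3 runs day 11 to 11 + 12 = day 23.
Task 4 cannot start until task 3 (finishes day 23); task 2 (finishes day 11). The controlling bound is day 23, so task 4 finishes at 23 + 4 = day 27.
For task 7: task 1 (finishes day 3, plus 3-day gap → day 6); task 4 (finishes day 27). Taking the maximum gives a start of day 27, and it finishes at 27 + 8 = day 35.
Task 6 cannot begin until task 4 (finishes day 27). It runs from day 27 to 27 + 1 = day 28.
All tasks are finished once the last one completes. Finish times: Task 1 at 3, Task 2 at 11, Task 3 at 23, Task 4 at 27, Task 5 at 23, Task 6 at 28, Task 7 at 35. The latest is day 35.

35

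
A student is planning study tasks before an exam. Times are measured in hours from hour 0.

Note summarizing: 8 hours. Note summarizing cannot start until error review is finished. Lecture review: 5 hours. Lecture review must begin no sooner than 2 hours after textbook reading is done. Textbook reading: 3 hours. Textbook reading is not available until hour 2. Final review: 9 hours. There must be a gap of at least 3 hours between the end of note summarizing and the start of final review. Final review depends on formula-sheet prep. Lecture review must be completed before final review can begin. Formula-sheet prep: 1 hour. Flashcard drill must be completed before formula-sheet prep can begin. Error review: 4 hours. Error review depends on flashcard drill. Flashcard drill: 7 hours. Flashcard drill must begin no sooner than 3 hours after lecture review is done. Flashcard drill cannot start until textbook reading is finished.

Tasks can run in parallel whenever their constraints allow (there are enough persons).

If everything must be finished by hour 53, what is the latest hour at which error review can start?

To finish by hour 53, final review (duration 9) must start no later than hour 44.
Note summarizing must finish before final review (must start by hour 44, minus 3-hour gap → hour 41). With an 8-hour duration, note summarizing must start by 41 − 8 = hour 33.
Error review must finish before note summarizing (must start by hour 33). With a 4-hour duration, error review must start by 33 − 4 = hour 29.

29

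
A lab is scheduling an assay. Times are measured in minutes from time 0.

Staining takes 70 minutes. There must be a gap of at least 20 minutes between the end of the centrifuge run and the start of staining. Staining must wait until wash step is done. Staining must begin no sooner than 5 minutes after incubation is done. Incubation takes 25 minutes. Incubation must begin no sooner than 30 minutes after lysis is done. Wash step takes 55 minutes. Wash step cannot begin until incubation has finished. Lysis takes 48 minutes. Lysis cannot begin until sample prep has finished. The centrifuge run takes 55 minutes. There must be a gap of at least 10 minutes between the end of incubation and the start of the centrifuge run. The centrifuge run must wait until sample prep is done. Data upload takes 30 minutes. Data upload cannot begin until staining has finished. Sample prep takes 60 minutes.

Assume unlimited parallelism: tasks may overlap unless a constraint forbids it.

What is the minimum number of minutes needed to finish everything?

348

Sample prep can start immediately at minute 0; it finishes at minute 60.
Lysis waits on sample prep (finishes minute 60), so it starts at minute 60 and finishes at 60 + 48 = minute 108.
Incubation cannot begin until lysis (finishes minute 108, plus 30-minute gap → minute 138). It runs from minute 138 to 138 + 25 = minute 163.
Wash step waits on incubation (finishes minute 163), so it starts at minute 163 and finishes at 163 + 55 = minute 218.
The centrifuge run cannot start until incubation (finishes minute 163, plus 10-minute gap → minute 173); sample prep (finishes minute 60). The controlling bound is minute 173, so the centrifuge run finishes at 173 + 55 = minute 228.
Staining has to wait for the centrifuge run (finishes minute 228, plus 20-minute gap → minute 248); wash step (finishes minute 218); incubation (finishes minute 163, plus 5-minute gap → minute 168). The latest of these is minute 248, so staining runs minute 248 to 248 + 70 = minute 318.
Data upload waits on staining (finishes minute 318), so it starts at minute 318 and finishes at 318 + 30 = minute 348.
All tasks are finished once the last one completes. Finish times: Sample prep at 60, Lysis at 108, Incubation at 163, The centrifuge run at 228, Wash step at 218, Staining at 318, Data upload at 348. The latest is minute 348.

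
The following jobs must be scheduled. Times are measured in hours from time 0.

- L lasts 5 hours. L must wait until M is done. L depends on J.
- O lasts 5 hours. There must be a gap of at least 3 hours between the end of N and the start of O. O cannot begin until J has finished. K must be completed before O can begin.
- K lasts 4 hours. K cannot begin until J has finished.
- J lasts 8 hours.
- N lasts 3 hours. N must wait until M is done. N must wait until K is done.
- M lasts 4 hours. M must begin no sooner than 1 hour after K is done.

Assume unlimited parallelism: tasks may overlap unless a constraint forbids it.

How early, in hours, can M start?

Nothing blocks J, so it runs from hour 0 to hour 8.
K waits on J (finishes hour 8), so it starts at hour 8 and finishes at 8 + 4 = hour 12.
M waits on K (finishes hour 12, plus 1-hour gap → hour 13), so the earliest it can start is hour 13.

13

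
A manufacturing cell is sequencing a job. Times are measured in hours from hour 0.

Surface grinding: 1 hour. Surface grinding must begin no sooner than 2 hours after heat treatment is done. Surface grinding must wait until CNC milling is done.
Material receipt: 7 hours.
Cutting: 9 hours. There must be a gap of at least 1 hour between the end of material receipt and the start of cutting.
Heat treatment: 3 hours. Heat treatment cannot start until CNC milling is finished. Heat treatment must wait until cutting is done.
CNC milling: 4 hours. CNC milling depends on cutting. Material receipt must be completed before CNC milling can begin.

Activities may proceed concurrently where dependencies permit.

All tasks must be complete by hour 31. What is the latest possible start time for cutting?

12

Surface grinding must finish by hour 31; it takes 1 hour, so it must start by 31 − 1 = hour 30.
Heat treatment feeds into surface grinding (must start by hour 30, minus 2-hour gap → hour 28); so heat treatment must finish by hour 28 and therefore start by hour 25.
CNC milling has several dependents: heat treatment (must start by hour 25); surface grinding (must start by hour 30). The earliest of those limits is hour 25, so CNC milling must start by 25 − 4 = hour 21.
For cutting: CNC milling (must start by hour 21); heat treatment (must start by hour 25). The most restrictive is hour 21; with a 9-hour duration, cutting must start by hour 12.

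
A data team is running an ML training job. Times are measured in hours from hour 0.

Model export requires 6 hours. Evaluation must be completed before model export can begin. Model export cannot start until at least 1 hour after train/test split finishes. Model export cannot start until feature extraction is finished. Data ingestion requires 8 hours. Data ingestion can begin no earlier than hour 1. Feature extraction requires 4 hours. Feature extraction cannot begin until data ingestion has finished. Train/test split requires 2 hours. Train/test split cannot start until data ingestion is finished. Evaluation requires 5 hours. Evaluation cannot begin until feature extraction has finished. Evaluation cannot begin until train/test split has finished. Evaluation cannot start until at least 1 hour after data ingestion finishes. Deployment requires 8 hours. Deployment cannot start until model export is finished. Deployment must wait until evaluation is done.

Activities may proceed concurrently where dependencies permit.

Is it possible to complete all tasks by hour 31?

Data ingestion cannot begin until its own release at hour 1. It runs from hour 1 to 1 + 8 = hour 9.
Train/test split waits on data ingestion (finishes hour 9), so it starts at hour 9 and finishes at 9 + 2 = hour 11.
Feature extraction waits on data ingestion (finishes hour 9), so it starts at hour 9 and finishes at 9 + 4 = hour 13.
Evaluation needs all of feature extraction (finishes hour 13); train/test split (finishes hour 11); data ingestion (finishes hour 9, plus 1-hour gap → hour 10). That puts its earliest start at hour 13; it finishes at 13 + 5 = hour 18.
Model export has to wait for evaluation (finishes hour 18); train/test split (finishes hour 11, plus 1-hour gap → hour 12); feature extraction (finishes hour 13). The latest of these is hour 18, so model export runs hour 18 to 18 + 6 = hour 24.
Deployment has to wait for model export (finishes hour 24); evaluation (finishes hour 18). The latest of these is hour 24, so deployment runs hour 24 to 24 + 8 = hour 32.
The earliest everything can be done is hour 32, which is after the deadline of 31, so it is not possible.

No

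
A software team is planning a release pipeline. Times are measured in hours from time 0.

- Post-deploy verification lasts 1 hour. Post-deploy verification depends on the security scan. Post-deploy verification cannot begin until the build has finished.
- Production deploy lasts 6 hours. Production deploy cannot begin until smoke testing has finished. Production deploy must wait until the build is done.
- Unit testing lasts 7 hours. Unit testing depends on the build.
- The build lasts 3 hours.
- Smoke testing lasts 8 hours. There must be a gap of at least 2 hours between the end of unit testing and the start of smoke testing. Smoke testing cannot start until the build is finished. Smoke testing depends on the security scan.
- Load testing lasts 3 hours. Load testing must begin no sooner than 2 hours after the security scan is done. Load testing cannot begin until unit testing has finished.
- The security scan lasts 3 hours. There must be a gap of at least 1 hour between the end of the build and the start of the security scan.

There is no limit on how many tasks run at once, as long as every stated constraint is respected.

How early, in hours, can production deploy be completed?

Nothing blocks the build, so it runs from hour 0 to hour 3.
The security scan cannot begin until the build (finishes hour 3, plus 1-hour gap → hour 4). It runs from hour 4 to 4 + 3 = hour 7.
Unit testing cannot begin until the build (finishes hour 3). It runs from hour 3 to 3 + 7 = hour 10.
Smoke testing has to wait for unit testing (finishes hour 10, plus 2-hour gap → hour 12); the build (finishes hour 3); the security scan (finishes hour 7). The latest of these is hour 12, so smoke testing runs hour 12 to 12 + 8 = hour 20.
Production deploy has to wait for smoke testing (finishes hour 20); the build (finishes hour 3). The latest of these is hour 20, so production deploy runs hour 20 to 20 + 6 = hour 26.

26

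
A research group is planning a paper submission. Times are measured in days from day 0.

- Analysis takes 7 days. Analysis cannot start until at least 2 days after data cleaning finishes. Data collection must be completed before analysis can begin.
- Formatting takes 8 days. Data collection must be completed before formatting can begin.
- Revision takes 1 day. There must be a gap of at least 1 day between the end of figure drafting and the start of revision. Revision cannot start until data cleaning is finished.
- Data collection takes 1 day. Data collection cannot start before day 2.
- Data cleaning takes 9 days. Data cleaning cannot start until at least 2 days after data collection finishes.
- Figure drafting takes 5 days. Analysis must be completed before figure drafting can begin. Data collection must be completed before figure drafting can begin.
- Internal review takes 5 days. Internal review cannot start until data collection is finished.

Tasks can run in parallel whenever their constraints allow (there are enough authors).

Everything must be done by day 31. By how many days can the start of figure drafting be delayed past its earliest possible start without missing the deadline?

1

After its own release at day 2, data collection can start at day 2 and finishes at day 3.
Data cleaning cannot begin until data collection (finishes day 3, plus 2-day gap → day 5). It runs from day 5 to 5 + 9 = day 14.
Analysis needs all of data cleaning (finishes day 14, plus 2-day gap → day 16); data collection (finishes day 3). That puts its earliest start at day 16; it finishes at 16 + 7 = day 23.
For figure drafting: analysis (finishes day 23); data collection (finishes day 3). Taking the maximum gives a start of day 23, and it finishes at 23 + 5 = day 28.

Working backward from the deadline:
Revision has no dependents, so it just needs to finish by day 31. Starting by 31 − 1 = day 30 achieves that.
Figure drafting must finish before revision (must start by day 30, minus 1-day gap → day 29). With a 5-day duration, figure drafting must start by 29 − 5 = day 24.
So figure drafting can start as early as day 23 and as late as day 24, giving 24 − 23 = 1 day of slack.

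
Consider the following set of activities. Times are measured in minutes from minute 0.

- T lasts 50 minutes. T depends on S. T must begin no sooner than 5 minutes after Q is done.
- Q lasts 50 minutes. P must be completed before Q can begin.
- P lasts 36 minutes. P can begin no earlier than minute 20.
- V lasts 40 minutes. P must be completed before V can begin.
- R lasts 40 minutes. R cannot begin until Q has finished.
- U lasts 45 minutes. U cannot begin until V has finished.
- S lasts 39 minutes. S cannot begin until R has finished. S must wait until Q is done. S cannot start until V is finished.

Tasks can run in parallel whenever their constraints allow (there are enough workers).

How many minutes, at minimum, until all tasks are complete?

P waits on its own release at minute 20, so it starts at minute 20 and finishes at 20 + 36 = minute 56.
V cannot begin until P (finishes minute 56). It runs from minute 56 to 56 + 40 = minute 96.
After V (finishes minute 96), U can start at minute 96 and finishes at minute 141.
Q cannot begin until P (finishes minute 56). It runs from minute 56 to 56 + 50 = minute 106.
After Q (finishes minute 106), R can start at minute 106 and finishes at minute 146.
S needs all of R (finishes minute 146); Q (finishes minute 106); V (finishes minute 96). That puts its earliest start at minute 146; it finishes at 146 + 39 = minute 185.
T has to wait for S (finishes minute 185); Q (finishes minute 106, plus 5-minute gap → minute 111). The latest of these is minute 185, so T runs minute 185 to 185 + 50 = minute 235.
All tasks are finished once the last one completes. Finish times: P at 56, Q at 106, R at 146, S at 185, T at 235, U at 141, V at 96. The latest is minute 235.

235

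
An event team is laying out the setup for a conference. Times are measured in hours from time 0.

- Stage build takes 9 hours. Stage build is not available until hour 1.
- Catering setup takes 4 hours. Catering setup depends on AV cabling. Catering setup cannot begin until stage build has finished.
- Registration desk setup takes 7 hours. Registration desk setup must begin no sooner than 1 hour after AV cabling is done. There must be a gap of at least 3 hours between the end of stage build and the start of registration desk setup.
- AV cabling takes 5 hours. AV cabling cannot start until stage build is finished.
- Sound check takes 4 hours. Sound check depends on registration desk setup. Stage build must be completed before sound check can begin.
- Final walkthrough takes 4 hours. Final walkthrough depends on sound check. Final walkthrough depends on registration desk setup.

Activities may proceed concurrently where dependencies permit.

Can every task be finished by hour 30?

No

After its own release at hour 1, stage build can start at hour 1 and finishes at hour 10.
AV cabling cannot begin until stage build (finishes hour 10). It runs from hour 10 to 10 + 5 = hour 15.
For catering setup: AV cabling (finishes hour 15); stage build (finishes hour 10). Taking the maximum gives a start of hour 15, and it finishes at 15 + 4 = hour 19.
Registration desk setup has to wait for AV cabling (finishes hour 15, plus 1-hour gap → hour 16); stage build (finishes hour 10, plus 3-hour gap → hour 13). The latest of these is hour 16, so registration desk setup runs hour 16 to 16 + 7 = hour 23.
Sound check needs all of registration desk setup (finishes hour 23); stage build (finishes hour 10). That puts its earliest start at hour 23; it finishes at 23 + 4 = hour 27.
Final walkthrough cannot start until sound check (finishes hour 27); registration desk setup (finishes hour 23). The controlling bound is hour 27, so final walkthrough finishes at 27 + 4 = hour 31.
The earliest everything can be done is hour 31, which is after the deadline of 30, so it is not possible.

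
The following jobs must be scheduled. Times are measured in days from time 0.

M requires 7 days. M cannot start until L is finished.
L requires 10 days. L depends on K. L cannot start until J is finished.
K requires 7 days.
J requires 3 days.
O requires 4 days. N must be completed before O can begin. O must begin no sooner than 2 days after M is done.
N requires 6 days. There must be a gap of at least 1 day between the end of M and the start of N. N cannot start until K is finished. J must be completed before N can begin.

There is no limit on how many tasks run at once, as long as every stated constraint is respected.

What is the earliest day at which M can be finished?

Nothing blocks K, so it runs from day 0 to day 7.
Nothing blocks J, so it runs from day 0 to day 3.
For L: K (finishes day 7); J (finishes day 3). Taking the maximum gives a start of day 7, and it finishes at 7 + 10 = day 17.
M cannot begin until L (finishes day 17). It runs from day 17 to 17 + 7 = day 24.

24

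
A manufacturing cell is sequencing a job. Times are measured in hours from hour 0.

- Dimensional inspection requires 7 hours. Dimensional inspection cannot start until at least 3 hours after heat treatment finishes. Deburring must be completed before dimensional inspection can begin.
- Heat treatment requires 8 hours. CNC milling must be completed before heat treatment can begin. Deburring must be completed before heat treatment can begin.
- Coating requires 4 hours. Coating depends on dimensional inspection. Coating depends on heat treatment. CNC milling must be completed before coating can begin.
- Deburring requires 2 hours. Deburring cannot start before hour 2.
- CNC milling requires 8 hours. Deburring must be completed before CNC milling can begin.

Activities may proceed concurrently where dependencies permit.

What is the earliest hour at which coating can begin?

30

Deburring cannot begin until its own release at hour 2. It runs from hour 2 to 2 + 2 = hour 4.
CNC milling cannot begin until deburring (finishes hour 4). It runs from hour 4 to 4 + 8 = hour 12.
Heat treatment needs all of CNC milling (finishes hour 12); deburring (finishes hour 4). That puts its earliest start at hour 12; it finishes at 12 + 8 = hour 20.
For dimensional inspection: heat treatment (finishes hour 20, plus 3-hour gap → hour 23); deburring (finishes hour 4). Taking the maximum gives a start of hour 23, and it finishes at 23 + 7 = hour 30.
Coating waits on dimensional inspection (finishes hour 30); heat treatment (finishes hour 20); CNC milling (finishes hour 12). The latest of these is hour 30, which is the earliest coating can start.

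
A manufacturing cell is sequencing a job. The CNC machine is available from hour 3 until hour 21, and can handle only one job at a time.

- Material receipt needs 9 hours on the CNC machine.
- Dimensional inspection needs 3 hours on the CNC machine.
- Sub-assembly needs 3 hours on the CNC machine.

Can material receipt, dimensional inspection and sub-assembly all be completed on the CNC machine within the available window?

Yes

The CNC machine window is 21 − 3 = 18 hours.
Running back to back, the jobs need 9 + 3 + 3 = 15 hours on the CNC machine.
Since 15 ≤ 18, they fit within the window.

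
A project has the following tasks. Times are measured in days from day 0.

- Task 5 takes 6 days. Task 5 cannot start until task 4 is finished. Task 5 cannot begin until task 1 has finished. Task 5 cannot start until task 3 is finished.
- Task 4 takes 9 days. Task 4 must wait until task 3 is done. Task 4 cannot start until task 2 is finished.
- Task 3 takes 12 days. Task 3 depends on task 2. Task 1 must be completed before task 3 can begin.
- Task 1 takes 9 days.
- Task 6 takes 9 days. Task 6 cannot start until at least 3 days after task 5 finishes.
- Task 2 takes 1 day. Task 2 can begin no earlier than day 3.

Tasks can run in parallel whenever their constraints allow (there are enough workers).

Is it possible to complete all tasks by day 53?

Yes

After its own release at day 3, task 2 can start at day 3 and finishes at day 4.
Task 1 can start immediately at day 0; it finishes at day 9.
Task 3 needs all of task 2 (finishes day 4); task 1 (finishes day 9). That puts its earliest start at day 9; it finishes at 9 + 12 = day 21.
Task 4 needs all of task 3 (finishes day 21); task 2 (finishes day 4). That puts its earliest start at day 21; it finishes at 21 + 9 = day 30.
For task 5: task 4 (finishes day 30); task 1 (finishes day 9); task 3 (finishes day 21). Taking the maximum gives a start of day 30, and it finishes at 30 + 6 = day 36.
Task 6 cannot begin until task 5 (finishes day 36, plus 3-day gap → day 39). It runs from day 39 to 39 + 9 = day 48.
Every task is finished by day 48, which is no later than the deadline of 53, so the schedule is feasible.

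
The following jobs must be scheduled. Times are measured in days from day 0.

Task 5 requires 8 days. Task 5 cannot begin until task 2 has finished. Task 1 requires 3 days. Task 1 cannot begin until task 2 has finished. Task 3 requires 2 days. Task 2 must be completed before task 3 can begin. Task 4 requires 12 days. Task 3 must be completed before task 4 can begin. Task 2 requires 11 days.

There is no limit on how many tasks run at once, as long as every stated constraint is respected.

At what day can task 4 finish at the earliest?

Nothing blocks task 2, so it runs from day 0 to day 11.
After task 2 (finishes day 11), task 3 can start at day 11 and finishes at day 13.
After task 3 (finishes day 13), task 4 can start at day 13 and finishes at day 25.

25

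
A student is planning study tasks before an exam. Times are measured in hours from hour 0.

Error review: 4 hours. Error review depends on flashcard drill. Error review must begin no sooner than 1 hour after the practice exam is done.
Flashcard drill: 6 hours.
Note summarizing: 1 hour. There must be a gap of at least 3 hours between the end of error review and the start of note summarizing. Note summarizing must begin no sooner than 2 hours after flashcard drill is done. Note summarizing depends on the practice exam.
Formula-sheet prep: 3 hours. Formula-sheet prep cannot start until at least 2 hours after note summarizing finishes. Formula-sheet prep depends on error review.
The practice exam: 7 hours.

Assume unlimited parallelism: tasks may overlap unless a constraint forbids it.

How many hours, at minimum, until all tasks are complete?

The practice exam can start immediately at hour 0; it finishes at hour 7.
Flashcard drill has no prerequisites, so it starts at hour 0 and finishes at hour 6.
Error review has to wait for flashcard drill (finishes hour 6); the practice exam (finishes hour 7, plus 1-hour gap → hour 8). The latest of these is hour 8, so error review runs hour 8 to 8 + 4 = hour 12.
Note summarizing cannot start until error review (finishes hour 12, plus 3-hour gap → hour 15); flashcard drill (finishes hour 6, plus 2-hour gap → hour 8); the practice exam (finishes hour 7). The controlling bound is hour 15, so note summarizing finishes at 15 + 1 = hour 16.
Formula-sheet prep needs all of note summarizing (finishes hour 16, plus 2-hour gap → hour 18); error review (finishes hour 12). That puts its earliest start at hour 18; it finishes at 18 + 3 = hour 21.
All tasks are finished once the last one completes. Finish times: Flashcard drill at 6, The practice exam at 7, Error review at 12, Note summarizing at 16, Formula-sheet prep at 21. The latest is hour 21.

21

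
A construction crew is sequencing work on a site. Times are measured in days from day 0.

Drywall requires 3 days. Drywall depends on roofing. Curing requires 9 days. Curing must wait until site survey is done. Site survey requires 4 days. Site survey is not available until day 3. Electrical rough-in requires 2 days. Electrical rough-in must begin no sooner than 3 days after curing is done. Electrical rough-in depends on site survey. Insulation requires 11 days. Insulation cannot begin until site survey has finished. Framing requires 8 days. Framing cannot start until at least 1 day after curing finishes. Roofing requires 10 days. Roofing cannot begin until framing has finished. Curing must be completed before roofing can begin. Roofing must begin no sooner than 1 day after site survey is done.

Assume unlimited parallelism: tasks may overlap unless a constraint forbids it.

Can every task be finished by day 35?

No

Site survey cannot begin until its own release at day 3. It runs from day 3 to 3 + 4 = day 7.
Insulation cannot begin until site survey (finishes day 7). It runs from day 7 to 7 + 11 = day 18.
Curing cannot begin until site survey (finishes day 7). It runs from day 7 to 7 + 9 = day 16.
For electrical rough-in: curing (finishes day 16, plus 3-day gap → day 19); site survey (finishes day 7). Taking the maximum gives a start of day 19, and it finishes at 19 + 2 = day 21.
After curing (finishes day 16, plus 1-day gap → day 17), framing can start at day 17 and finishes at day 25.
Roofing needs all of framing (finishes day 25); curing (finishes day 16); site survey (finishes day 7, plus 1-day gap → day 8). That puts its earliest start at day 25; it finishes at 25 + 10 = day 35.
Drywall waits on roofing (finishes day 35), so it starts at day 35 and finishes at 35 + 3 = day 38.
The earliest everything can be done is day 38, which is after the deadline of 35, so it is not possible.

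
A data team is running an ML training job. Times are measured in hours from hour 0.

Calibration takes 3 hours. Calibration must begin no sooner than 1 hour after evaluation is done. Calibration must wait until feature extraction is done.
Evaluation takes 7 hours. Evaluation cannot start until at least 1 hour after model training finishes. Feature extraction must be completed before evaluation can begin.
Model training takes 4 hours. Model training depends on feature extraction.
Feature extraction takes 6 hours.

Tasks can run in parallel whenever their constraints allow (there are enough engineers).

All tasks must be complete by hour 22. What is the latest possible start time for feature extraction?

To finish by hour 22, calibration (duration 3) must start no later than hour 19.
Evaluation has to be done before calibration (must start by hour 19, minus 1-hour gap → hour 18). That means finishing by hour 18, i.e. starting by 18 − 7 = hour 11.
Model training feeds into evaluation (must start by hour 11, minus 1-hour gap → hour 10); so model training must finish by hour 10 and therefore start by hour 6.
Feature extraction feeds model training (must start by hour 6); evaluation (must start by hour 11); calibration (must start by hour 19). Taking the minimum, feature extraction must finish by hour 6 and start by 6 − 6 = hour 0.

0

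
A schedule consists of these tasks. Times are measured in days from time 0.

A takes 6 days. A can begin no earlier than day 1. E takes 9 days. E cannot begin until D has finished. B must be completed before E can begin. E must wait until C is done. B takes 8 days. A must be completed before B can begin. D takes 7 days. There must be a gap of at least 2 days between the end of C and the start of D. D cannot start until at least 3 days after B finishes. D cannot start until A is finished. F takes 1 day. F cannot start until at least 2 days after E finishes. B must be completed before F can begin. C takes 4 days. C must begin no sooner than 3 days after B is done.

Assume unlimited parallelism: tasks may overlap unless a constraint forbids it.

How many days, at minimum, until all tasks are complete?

A cannot begin until its own release at day 1. It runs from day 1 to 1 + 6 = day 7.
B cannot begin until A (finishes day 7). It runs from day 7 to 7 + 8 = day 15.
After B (finishes day 15, plus 3-day gap → day 18), C can start at day 18 and finishes at day 22.
D cannot start until C (finishes day 22, plus 2-day gap → day 24); B (finishes day 15, plus 3-day gap → day 18); A (finishes day 7). The controlling bound is day 24, so D finishes at 24 + 7 = day 31.
E has to wait for D (finishes day 31); B (finishes day 15); C (finishes day 22). The latest of these is day 31, so E runs day 31 to 31 + 9 = day 40.
F cannot start until E (finishes day 40, plus 2-day gap → day 42); B (finishes day 15). The controlling bound is day 42, so F finishes at 42 + 1 = day 43.
All tasks are finished once the last one completes. Finish times: A at 7, B at 15, C at 22, D at 31, E at 40, F at 43. The latest is day 43.

43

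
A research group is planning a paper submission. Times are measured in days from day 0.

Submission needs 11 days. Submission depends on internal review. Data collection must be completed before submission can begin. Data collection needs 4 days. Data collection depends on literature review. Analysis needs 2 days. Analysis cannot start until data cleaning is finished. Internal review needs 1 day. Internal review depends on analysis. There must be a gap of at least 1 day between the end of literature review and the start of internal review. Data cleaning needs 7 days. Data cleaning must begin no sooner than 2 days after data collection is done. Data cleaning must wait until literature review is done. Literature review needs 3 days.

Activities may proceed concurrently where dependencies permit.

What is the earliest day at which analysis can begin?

16

Nothing blocks literature review, so it runs from day 0 to day 3.
Data collection waits on literature review (finishes day 3), so it starts at day 3 and finishes at 3 + 4 = day 7.
Data cleaning cannot start until data collection (finishes day 7, plus 2-day gap → day 9); literature review (finishes day 3). The controlling bound is day 9, so data cleaning finishes at 9 + 7 = day 16.
Analysis waits on data cleaning (finishes day 16), so the earliest it can start is day 16.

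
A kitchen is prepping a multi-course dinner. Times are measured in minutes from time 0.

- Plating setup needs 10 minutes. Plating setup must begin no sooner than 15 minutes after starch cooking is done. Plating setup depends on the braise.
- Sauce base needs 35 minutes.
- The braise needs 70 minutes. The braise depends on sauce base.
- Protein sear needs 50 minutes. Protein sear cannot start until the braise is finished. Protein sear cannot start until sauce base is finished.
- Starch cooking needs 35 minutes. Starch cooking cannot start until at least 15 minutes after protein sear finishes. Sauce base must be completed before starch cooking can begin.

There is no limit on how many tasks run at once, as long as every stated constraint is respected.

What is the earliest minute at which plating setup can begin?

Nothing blocks sauce base, so it runs from minute 0 to minute 35.
After sauce base (finishes minute 35), the braise can start at minute 35 and finishes at minute 105.
Protein sear has to wait for the braise (finishes minute 105); sauce base (finishes minute 35). The latest of these is minute 105, so protein sear runs minute 105 to 105 + 50 = minute 155.
For starch cooking: protein sear (finishes minute 155, plus 15-minute gap → minute 170); sauce base (finishes minute 35). Taking the maximum gives a start of minute 170, and it finishes at 170 + 35 = minute 205.
Plating setup waits on starch cooking (finishes minute 205, plus 15-minute gap → minute 220); the braise (finishes minute 105). The latest of these is minute 220, which is the earliest plating setup can start.

220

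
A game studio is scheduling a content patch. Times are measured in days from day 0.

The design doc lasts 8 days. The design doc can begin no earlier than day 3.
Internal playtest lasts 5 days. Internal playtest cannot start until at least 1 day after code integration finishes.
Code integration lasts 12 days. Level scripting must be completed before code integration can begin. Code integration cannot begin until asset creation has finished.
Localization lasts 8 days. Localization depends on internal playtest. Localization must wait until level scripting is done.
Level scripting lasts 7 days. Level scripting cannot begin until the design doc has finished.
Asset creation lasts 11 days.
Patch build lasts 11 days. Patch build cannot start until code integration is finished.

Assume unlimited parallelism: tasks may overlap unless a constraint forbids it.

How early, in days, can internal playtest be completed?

36

Nothing blocks asset creation, so it runs from day 0 to day 11.
After its own release at day 3, the design doc can start at day 3 and finishes at day 11.
After the design doc (finishes day 11), level scripting can start at day 11 and finishes at day 18.
For code integration: level scripting (finishes day 18); asset creation (finishes day 11). Taking the maximum gives a start of day 18, and it finishes at 18 + 12 = day 30.
After code integration (finishes day 30, plus 1-day gap → day 31), internal playtest can start at day 31 and finishes at day 36.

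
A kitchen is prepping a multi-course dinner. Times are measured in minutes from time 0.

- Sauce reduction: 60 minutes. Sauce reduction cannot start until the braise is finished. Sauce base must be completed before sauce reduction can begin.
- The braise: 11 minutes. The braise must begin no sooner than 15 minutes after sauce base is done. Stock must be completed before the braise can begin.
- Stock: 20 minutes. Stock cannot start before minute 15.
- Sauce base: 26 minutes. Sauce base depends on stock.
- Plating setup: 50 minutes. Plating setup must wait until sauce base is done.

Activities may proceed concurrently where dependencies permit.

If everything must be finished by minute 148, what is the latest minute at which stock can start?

16

Sauce reduction has no dependents, so it just needs to finish by minute 148. Starting by 148 − 60 = minute 88 achieves that.
Since sauce reduction (must start by minute 88) depends on it, the braise must finish by minute 88. Backing off its 11-minute duration gives a latest start of minute 77.
To finish by minute 148, plating setup (duration 50) must start no later than minute 98.
Sauce base must finish in time for the braise (must start by minute 77, minus 15-minute gap → minute 62); sauce reduction (must start by minute 88); plating setup (must start by minute 98). The tightest is minute 62, so sauce base must start by 62 − 26 = minute 36.
Stock must finish in time for sauce base (must start by minute 36); the braise (must start by minute 77). The tightest is minute 36, so stock must start by 36 − 20 = minute 16.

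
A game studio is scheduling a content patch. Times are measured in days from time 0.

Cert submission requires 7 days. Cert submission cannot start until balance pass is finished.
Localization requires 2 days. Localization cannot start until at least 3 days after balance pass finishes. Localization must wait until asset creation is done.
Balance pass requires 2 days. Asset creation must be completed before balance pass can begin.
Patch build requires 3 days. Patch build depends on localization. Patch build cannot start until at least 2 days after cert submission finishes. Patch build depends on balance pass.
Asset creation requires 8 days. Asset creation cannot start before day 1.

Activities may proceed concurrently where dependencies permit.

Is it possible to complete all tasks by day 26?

Asset creation cannot begin until its own release at day 1. It runs from day 1 to 1 + 8 = day 9.
Balance pass waits on asset creation (finishes day 9), so it starts at day 9 and finishes at 9 + 2 = day 11.
After balance pass (finishes day 11), cert submission can start at day 11 and finishes at day 18.
Localization needs all of balance pass (finishes day 11, plus 3-day gap → day 14); asset creation (finishes day 9). That puts its earliest start at day 14; it finishes at 14 + 2 = day 16.
Patch build needs all of localization (finishes day 16); cert submission (finishes day 18, plus 2-day gap → day 20); balance pass (finishes day 11). That puts its earliest start at day 20; it finishes at 20 + 3 = day 23.
Every task is finished by day 23, which is no later than the deadline of 26, so the schedule is feasible.

Yes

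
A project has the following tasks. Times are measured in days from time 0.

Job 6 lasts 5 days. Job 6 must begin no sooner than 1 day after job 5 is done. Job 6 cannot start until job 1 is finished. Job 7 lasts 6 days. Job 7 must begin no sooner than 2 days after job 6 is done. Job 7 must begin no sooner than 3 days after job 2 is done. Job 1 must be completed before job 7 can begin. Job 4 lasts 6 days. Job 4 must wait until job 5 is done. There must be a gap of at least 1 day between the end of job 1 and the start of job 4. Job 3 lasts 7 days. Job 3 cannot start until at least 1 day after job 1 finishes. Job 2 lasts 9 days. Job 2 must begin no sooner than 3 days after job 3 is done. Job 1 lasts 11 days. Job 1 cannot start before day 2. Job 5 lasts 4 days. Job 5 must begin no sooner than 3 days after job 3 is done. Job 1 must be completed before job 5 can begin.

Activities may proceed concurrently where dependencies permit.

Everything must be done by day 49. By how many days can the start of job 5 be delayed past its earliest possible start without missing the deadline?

Job 1 waits on its own release at day 2, so it starts at day 2 and finishes at 2 + 11 = day 13.
After job 1 (finishes day 13, plus 1-day gap → day 14), job 3 can start at day 14 and finishes at day 21.
For job 5: job 3 (finishes day 21, plus 3-day gap → day 24); job 1 (finishes day 13). Taking the maximum gives a start of day 24, and it finishes at 24 + 4 = day 28.

Working backward from the deadline:
Job 7 must finish by day 49; it takes 6 days, so it must start by 49 − 6 = day 43.
Job 4 has no dependents, so it just needs to finish by day 49. Starting by 49 − 6 = day 43 achieves that.
Job 6 has to be done before job 7 (must start by day 43, minus 2-day gap → day 41). That means finishing by day 41, i.e. starting by 41 − 5 = day 36.
Job 5 has several dependents: job 4 (must start by day 43); job 6 (must start by day 36, minus 1-day gap → day 35). The earliest of those limits is day 35, so job 5 must start by 35 − 4 = day 31.
So job 5 can start as early as day 24 and as late as day 31, giving 31 − 24 = 7 days of slack.

7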